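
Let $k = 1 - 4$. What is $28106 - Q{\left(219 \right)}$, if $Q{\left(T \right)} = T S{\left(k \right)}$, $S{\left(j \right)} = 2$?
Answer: $27668$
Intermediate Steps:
$k = -3$ ($k = 1 - 4 = -3$)
$Q{\left(T \right)} = 2 T$ ($Q{\left(T \right)} = T 2 = 2 T$)
$28106 - Q{\left(219 \right)} = 28106 - 2 \cdot 219 = 28106 - 438 = 27668$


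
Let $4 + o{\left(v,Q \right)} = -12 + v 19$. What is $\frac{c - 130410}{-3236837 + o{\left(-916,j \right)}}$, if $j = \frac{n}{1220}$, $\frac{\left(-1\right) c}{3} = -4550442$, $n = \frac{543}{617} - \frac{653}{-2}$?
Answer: $- \frac{13520916}{3254257} \approx -4.1548$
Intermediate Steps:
$n = \frac{403987}{1234}$ ($n = 543 \cdot \frac{1}{617} - - \frac{653}{2} = \frac{543}{617} + \frac{653}{2} = \frac{403987}{1234} \approx 327.38$)
$c = 13651326$ ($c = \left(-3\right) \left(-4550442\right) = 13651326$)
$j = \frac{403987}{1505480}$ ($j = \frac{403987}{1234 \cdot 1220} = \frac{403987}{1234} \cdot \frac{1}{1220} = \frac{403987}{1505480} \approx 0.26834$)
$o{\left(v,Q \right)} = -16 + 19 v$ ($o{\left(v,Q \right)} = -4 + \left(-12 + v 19\right) = -4 + \left(-12 + 19 v\right) = -16 + 19 v$)
$\frac{c - 130410}{-3236837 + o{\left(-916,j \right)}} = \frac{13651326 - 130410}{-3236837 + \left(-16 + 19 \left(-916\right)\right)} = \frac{13651326 - 130410}{-3236837 - 17420} = \frac{13520916}{-3236837 - 17420} = \frac{13520916}{-3254257} = 13520916 \left(- \frac{1}{3254257}\right) = - \frac{13520916}{3254257}$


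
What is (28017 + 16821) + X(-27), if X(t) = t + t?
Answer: 44784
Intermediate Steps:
X(t) = 2*t
(28017 + 16821) + X(-27) = (28017 + 16821) + 2*(-27) = 44838 - 54 = 44784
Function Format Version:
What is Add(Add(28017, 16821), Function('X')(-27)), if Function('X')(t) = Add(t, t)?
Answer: 44784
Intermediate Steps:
Function('X')(t) = Mul(2, t)
Add(Add(28017, 16821), Function('X')(-27)) = Add(Add(28017, 16821), Mul(2, -27)) = Add(44838, -54) = 44784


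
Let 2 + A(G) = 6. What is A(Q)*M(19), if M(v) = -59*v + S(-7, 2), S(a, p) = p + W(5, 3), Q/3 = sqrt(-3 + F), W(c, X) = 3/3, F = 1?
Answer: -4472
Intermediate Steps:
W(c, X) = 1 (W(c, X) = 3*(1/3) = 1)
Q = 3*I*sqrt(2) (Q = 3*sqrt(-3 + 1) = 3*sqrt(-2) = 3*(I*sqrt(2)) = 3*I*sqrt(2) ≈ 4.2426*I)
S(a, p) = 1 + p (S(a, p) = p + 1 = 1 + p)
A(G) = 4 (A(G) = -2 + 6 = 4)
M(v) = 3 - 59*v (M(v) = -59*v + (1 + 2) = -59*v + 3 = 3 - 59*v)
A(Q)*M(19) = 4*(3 - 59*19) = 4*(3 - 1121) = 4*(-1118) = -4472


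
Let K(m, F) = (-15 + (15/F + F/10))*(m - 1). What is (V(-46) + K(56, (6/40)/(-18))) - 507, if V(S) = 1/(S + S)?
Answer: -553832953/5520 ≈ -1.0033e+5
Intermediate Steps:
V(S) = 1/(2*S)
K(m, F) = (-1 + m)*(-15 + 15/F + F/10) (K(m, F) = (-15 + (15/F + F*(⅒)))*(-1 + m) = (-15 + (15/F + F/10))*(-1 + m) = (-15 + 15/F + F/10)*(-1 + m) = (-1 + m)*(-15 + 15/F + F/10))
(V(-46) + K(56, (6/40)/(-18))) - 507 = ((½)/(-46) + (-150 + 150*56 + ((6/40)/(-18))*(150 - 6/40/(-18) - 150*56 + ((6/40)/(-18))*56))/(10*(((6/40)/(-18))))) - 507 = ((½)*(-1/46) + (-150 + 8400 + ((6*(1/40))*(-1/18))*(150 - 6*(1/40)*(-1)/18 - 8400 + ((6*(1/40))*(-1/18))*56))/(10*(((6*(1/40))*(-1/18))))) - 507 = (-1/92 + (-150 + 8400 + ((3/20)*(-1/18))*(150 - 3*(-1)/(20*18) - 8400 + ((3/20)*(-1/18))*56))/(10*(((3/20)*(-1/18))))) - 507 = (-1/92 + (-150 + 8400 - (150 - 1*(-1/120) - 8400 - 1/120*56)/120)/(10*(-1/120))) - 507 = (-1/92 + (⅒)*(-120)*(-150 + 8400 - (150 + 1/120 - 8400 - 7/15)/120)) - 507 = (-1/92 + (⅒)*(-120)*(-150 + 8400 - 1/120*(-198011/24))) - 507 = (-1/92 + (⅒)*(-120)*(-150 + 8400 + 198011/2880)) - 507 = (-1/92 + (⅒)*(-120)*(23958011/2880)) - 507 = (-1/92 - 23958011/240) - 507 = -551034313/5520 - 507 = -553832953/5520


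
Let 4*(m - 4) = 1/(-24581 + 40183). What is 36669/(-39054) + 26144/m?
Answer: 21237049217377/3249722394 ≈ 6535.0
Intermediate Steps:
m = 249633/62408 (m = 4 + 1/(4*(-24581 + 40183)) = 4 + (¼)/15602 = 4 + (¼)*(1/15602) = 4 + 1/62408 = 249633/62408 ≈ 4.0000)
36669/(-39054) + 26144/m = 36669/(-39054) + 26144/(249633/62408) = 36669*(-1/39054) + 26144*(62408/249633) = -12223/13018 + 1631594752/249633 = 21237049217377/3249722394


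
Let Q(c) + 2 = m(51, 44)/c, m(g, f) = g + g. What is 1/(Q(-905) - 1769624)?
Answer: -905/1601511632 ≈ -5.6509e-7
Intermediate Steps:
m(g, f) = 2*g
Q(c) = -2 + 102/c (Q(c) = -2 + (2*51)/c = -2 + 102/c)
1/(Q(-905) - 1769624) = 1/((-2 + 102/(-905)) - 1769624) = 1/((-2 + 102*(-1/905)) - 1769624) = 1/((-2 - 102/905) - 1769624) = 1/(-1912/905 - 1769624) = 1/(-1601511632/905) = -905/1601511632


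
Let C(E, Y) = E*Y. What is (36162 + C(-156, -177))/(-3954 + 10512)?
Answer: 10629/1093 ≈ 9.7246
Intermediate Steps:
(36162 + C(-156, -177))/(-3954 + 10512) = (36162 - 156*(-177))/(-3954 + 10512) = (36162 + 27612)/6558 = 63774*(1/6558) = 10629/1093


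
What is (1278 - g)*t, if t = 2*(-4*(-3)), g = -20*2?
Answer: 31632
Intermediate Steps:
g = -40
t = 24 (t = 2*12 = 24)
(1278 - g)*t = (1278 - 1*(-40))*24 = (1278 + 40)*24 = 1318*24 = 31632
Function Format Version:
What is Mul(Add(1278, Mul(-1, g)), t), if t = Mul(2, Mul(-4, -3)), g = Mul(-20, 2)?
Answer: 31632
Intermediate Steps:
g = -40
t = 24 (t = Mul(2, 12) = 24)
Mul(Add(1278, Mul(-1, g)), t) = Mul(Add(1278, Mul(-1, -40)), 24) = Mul(Add(1278, 40), 24) = Mul(1318, 24) = 31632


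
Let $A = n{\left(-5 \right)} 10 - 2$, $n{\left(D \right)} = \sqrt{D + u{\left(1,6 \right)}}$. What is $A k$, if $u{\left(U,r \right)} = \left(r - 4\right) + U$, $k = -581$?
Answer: $1162 - 5810 i \sqrt{2} \approx 1162.0 - 8216.6 i$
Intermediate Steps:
$u{\left(U,r \right)} = -4 + U + r$ ($u{\left(U,r \right)} = \left(-4 + r\right) + U = -4 + U + r$)
$n{\left(D \right)} = \sqrt{3 + D}$ ($n{\left(D \right)} = \sqrt{D + \left(-4 + 1 + 6\right)} = \sqrt{D + 3} = \sqrt{3 + D}$)
$A = -2 + 10 i \sqrt{2}$ ($A = \sqrt{3 - 5} \cdot 10 - 2 = \sqrt{-2} \cdot 10 - 2 = i \sqrt{2} \cdot 10 - 2 = 10 i \sqrt{2} - 2 = -2 + 10 i \sqrt{2} \approx -2.0 + 14.142 i$)
$A k = \left(-2 + 10 i \sqrt{2}\right) \left(-581\right) = 1162 - 5810 i \sqrt{2}$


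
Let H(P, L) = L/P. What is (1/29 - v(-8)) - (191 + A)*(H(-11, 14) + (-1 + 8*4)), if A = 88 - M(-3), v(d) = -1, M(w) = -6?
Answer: -2702325/319 ≈ -8471.2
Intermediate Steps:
A = 94 (A = 88 - 1*(-6) = 88 + 6 = 94)
(1/29 - v(-8)) - (191 + A)*(H(-11, 14) + (-1 + 8*4)) = (1/29 - 1*(-1)) - (191 + 94)*(14/(-11) + (-1 + 8*4)) = (1/29 + 1) - 285*(14*(-1/11) + (-1 + 32)) = 30/29 - 285*(-14/11 + 31) = 30/29 - 285*327/11 = 30/29 - 1*93195/11 = 30/29 - 93195/11 = -2702325/319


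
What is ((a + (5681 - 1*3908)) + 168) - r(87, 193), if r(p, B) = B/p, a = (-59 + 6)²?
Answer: 413057/87 ≈ 4747.8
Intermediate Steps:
a = 2809 (a = (-53)² = 2809)
((a + (5681 - 1*3908)) + 168) - r(87, 193) = ((2809 + (5681 - 1*3908)) + 168) - 193/87 = ((2809 + (5681 - 3908)) + 168) - 193/87 = ((2809 + 1773) + 168) - 1*193/87 = (4582 + 168) - 193/87 = 4750 - 193/87 = 413057/87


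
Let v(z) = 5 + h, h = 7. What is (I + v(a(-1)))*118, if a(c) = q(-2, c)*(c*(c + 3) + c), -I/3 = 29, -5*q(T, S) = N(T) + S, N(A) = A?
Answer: -8850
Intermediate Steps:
q(T, S) = -S/5 - T/5 (q(T, S) = -(T + S)/5 = -(S + T)/5 = -S/5 - T/5)
I = -87 (I = -3*29 = -87)
a(c) = (⅖ - c/5)*(c + c*(3 + c)) (a(c) = (-c/5 - ⅕*(-2))*(c*(c + 3) + c) = (-c/5 + ⅖)*(c*(3 + c) + c) = (⅖ - c/5)*(c + c*(3 + c)))
v(z) = 12 (v(z) = 5 + 7 = 12)
(I + v(a(-1)))*118 = (-87 + 12)*118 = -75*118 = -8850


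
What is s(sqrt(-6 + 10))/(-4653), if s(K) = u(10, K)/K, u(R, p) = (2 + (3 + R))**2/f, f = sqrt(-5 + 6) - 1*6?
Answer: 5/1034 ≈ 0.0048356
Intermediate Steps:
f = -5 (f = sqrt(1) - 6 = 1 - 6 = -5)
u(R, p) = -(5 + R)**2/5 (u(R, p) = (2 + (3 + R))**2/(-5) = (5 + R)**2*(-1/5) = -(5 + R)**2/5)
s(K) = -45/K (s(K) = (-(5 + 10)**2/5)/K = (-1/5*15**2)/K = (-1/5*225)/K = -45/K)
s(sqrt(-6 + 10))/(-4653) = -45/sqrt(-6 + 10)/(-4653) = -45/(sqrt(4))*(-1/4653) = -45/2*(-1/4653) = 5/1034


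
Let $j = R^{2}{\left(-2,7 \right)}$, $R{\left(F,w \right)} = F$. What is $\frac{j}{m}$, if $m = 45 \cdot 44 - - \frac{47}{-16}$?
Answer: $\frac{64}{31633} \approx 0.0020232$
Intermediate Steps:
$j = 4$ ($j = \left(-2\right)^{2} = 4$)
$m = \frac{31633}{16}$ ($m = 1980 - \left(-47\right) \left(- \frac{1}{16}\right) = 1980 - \frac{47}{16} = \frac{31633}{16} \approx 1977.1$)
$\frac{j}{m} = \frac{4}{\frac{31633}{16}} = 4 \cdot \frac{16}{31633} = \frac{64}{31633}$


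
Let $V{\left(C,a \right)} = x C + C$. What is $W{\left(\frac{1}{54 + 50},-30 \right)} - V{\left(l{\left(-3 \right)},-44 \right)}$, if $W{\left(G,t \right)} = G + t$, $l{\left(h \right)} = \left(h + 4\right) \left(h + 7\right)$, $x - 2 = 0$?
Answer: $- \frac{4367}{104} \approx -41.99$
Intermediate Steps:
$x = 2$ ($x = 2 + 0 = 2$)
$l{\left(h \right)} = \left(4 + h\right) \left(7 + h\right)$
$V{\left(C,a \right)} = 3 C$ ($V{\left(C,a \right)} = 2 C + C = 3 C$)
$W{\left(\frac{1}{54 + 50},-30 \right)} - V{\left(l{\left(-3 \right)},-44 \right)} = \left(\frac{1}{54 + 50} - 30\right) - 3 \left(28 + \left(-3\right)^{2} + 11 \left(-3\right)\right) = \left(\frac{1}{104} - 30\right) - 3 \left(28 + 9 - 33\right) = \left(\frac{1}{104} - 30\right) - 3 \cdot 4 = - \frac{3119}{104} - 12 = - \frac{4367}{104}$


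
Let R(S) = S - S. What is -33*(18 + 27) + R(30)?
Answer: -1485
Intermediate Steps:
R(S) = 0
-33*(18 + 27) + R(30) = -33*(18 + 27) + 0 = -33*45 + 0 = -1485 + 0 = -1485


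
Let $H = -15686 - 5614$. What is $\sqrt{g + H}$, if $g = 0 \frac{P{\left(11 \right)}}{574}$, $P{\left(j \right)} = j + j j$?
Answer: $10 i \sqrt{213} \approx 145.95 i$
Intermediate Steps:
$P{\left(j \right)} = j + j^{2}$
$H = -21300$
$g = 0$ ($g = 0 \frac{11 \left(1 + 11\right)}{574} = 0 \cdot 11 \cdot 12 \cdot \frac{1}{574} = 0 \cdot 132 \cdot \frac{1}{574} = 0 \cdot \frac{66}{287} = 0$)
$\sqrt{g + H} = \sqrt{0 - 21300} = \sqrt{-21300} = 10 i \sqrt{213}$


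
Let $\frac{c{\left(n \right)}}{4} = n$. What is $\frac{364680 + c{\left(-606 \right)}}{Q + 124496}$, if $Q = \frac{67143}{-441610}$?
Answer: $\frac{159975872160}{54978611417} \approx 2.9098$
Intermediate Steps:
$Q = - \frac{67143}{441610}$ ($Q = 67143 \left(- \frac{1}{441610}\right) = - \frac{67143}{441610} \approx -0.15204$)
$c{\left(n \right)} = 4 n$
$\frac{364680 + c{\left(-606 \right)}}{Q + 124496} = \frac{364680 + 4 \left(-606\right)}{- \frac{67143}{441610} + 124496} = \frac{364680 - 2424}{\frac{54978611417}{441610}} = 362256 \cdot \frac{441610}{54978611417} = \frac{159975872160}{54978611417}$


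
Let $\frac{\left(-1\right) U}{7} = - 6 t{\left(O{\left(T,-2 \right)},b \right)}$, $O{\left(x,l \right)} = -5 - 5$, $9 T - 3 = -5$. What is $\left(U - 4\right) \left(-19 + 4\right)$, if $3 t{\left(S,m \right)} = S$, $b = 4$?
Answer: $2160$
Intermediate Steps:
$T = - \frac{2}{9}$ ($T = \frac{1}{3} + \frac{1}{9} \left(-5\right) = \frac{1}{3} - \frac{5}{9} = - \frac{2}{9} \approx -0.22222$)
$O{\left(x,l \right)} = -10$
$t{\left(S,m \right)} = \frac{S}{3}$
$U = -140$ ($U = - 7 \left(- 6 \cdot \frac{1}{3} \left(-10\right)\right) = - 7 \left(\left(-6\right) \left(- \frac{10}{3}\right)\right) = \left(-7\right) 20 = -140$)
$\left(U - 4\right) \left(-19 + 4\right) = \left(-140 - 4\right) \left(-19 + 4\right) = \left(-140 - 4\right) \left(-15\right) = \left(-144\right) \left(-15\right) = 2160$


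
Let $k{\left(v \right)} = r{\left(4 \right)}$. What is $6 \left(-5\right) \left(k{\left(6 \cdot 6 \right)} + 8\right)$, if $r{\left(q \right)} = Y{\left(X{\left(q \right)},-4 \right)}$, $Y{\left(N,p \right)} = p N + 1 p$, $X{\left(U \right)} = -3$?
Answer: $-480$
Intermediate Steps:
$Y{\left(N,p \right)} = p + N p$ ($Y{\left(N,p \right)} = N p + p = p + N p$)
$r{\left(q \right)} = 8$ ($r{\left(q \right)} = - 4 \left(1 - 3\right) = \left(-4\right) \left(-2\right) = 8$)
$k{\left(v \right)} = 8$
$6 \left(-5\right) \left(k{\left(6 \cdot 6 \right)} + 8\right) = 6 \left(-5\right) \left(8 + 8\right) = \left(-30\right) 16 = -480$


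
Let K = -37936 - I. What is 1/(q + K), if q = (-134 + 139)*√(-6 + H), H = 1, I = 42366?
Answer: -80302/6448411329 - 5*I*√5/6448411329 ≈ -1.2453e-5 - 1.7338e-9*I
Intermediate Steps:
K = -80302 (K = -37936 - 1*42366 = -37936 - 42366 = -80302)
q = 5*I*√5 (q = (-134 + 139)*√(-6 + 1) = 5*√(-5) = 5*(I*√5) = 5*I*√5 ≈ 11.18*I)
1/(q + K) = 1/(5*I*√5 - 80302) = 1/(-80302 + 5*I*√5)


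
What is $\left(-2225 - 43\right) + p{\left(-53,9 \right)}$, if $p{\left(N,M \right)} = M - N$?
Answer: $-2206$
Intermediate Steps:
$\left(-2225 - 43\right) + p{\left(-53,9 \right)} = \left(-2225 - 43\right) + \left(9 - -53\right) = -2268 + \left(9 + 53\right) = -2268 + 62 = -2206$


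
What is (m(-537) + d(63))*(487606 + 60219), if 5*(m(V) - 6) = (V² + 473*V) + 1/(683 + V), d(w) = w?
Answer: 555286266935/146 ≈ 3.8033e+9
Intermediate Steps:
m(V) = 6 + V²/5 + 1/(5*(683 + V)) + 473*V/5 (m(V) = 6 + ((V² + 473*V) + 1/(683 + V))/5 = 6 + (V² + 1/(683 + V) + 473*V)/5 = 6 + (V²/5 + 1/(5*(683 + V)) + 473*V/5) = 6 + V²/5 + 1/(5*(683 + V)) + 473*V/5)
(m(-537) + d(63))*(487606 + 60219) = ((20491 + (-537)³ + 1156*(-537)² + 323089*(-537))/(5*(683 - 537)) + 63)*(487606 + 60219) = ((⅕)*(20491 - 154854153 + 1156*288369 - 173498793)/146 + 63)*547825 = ((⅕)*(1/146)*(20491 - 154854153 + 333354564 - 173498793) + 63)*547825 = ((⅕)*(1/146)*5022109 + 63)*547825 = (5022109/730 + 63)*547825 = (5068099/730)*547825 = 555286266935/146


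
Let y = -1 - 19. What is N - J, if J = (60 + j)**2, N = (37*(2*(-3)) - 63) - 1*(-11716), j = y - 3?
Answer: 10062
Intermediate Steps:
y = -20
j = -23 (j = -20 - 3 = -23)
N = 11431 (N = (37*(-6) - 63) + 11716 = (-222 - 63) + 11716 = -285 + 11716 = 11431)
J = 1369 (J = (60 - 23)**2 = 37**2 = 1369)
N - J = 11431 - 1*1369 = 11431 - 1369 = 10062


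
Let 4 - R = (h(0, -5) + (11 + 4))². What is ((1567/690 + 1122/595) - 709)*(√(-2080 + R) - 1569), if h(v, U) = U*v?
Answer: 1780497539/1610 - 3404393*I*√2301/4830 ≈ 1.1059e+6 - 33810.0*I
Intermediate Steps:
R = -221 (R = 4 - (-5*0 + (11 + 4))² = 4 - (0 + 15)² = 4 - 1*15² = 4 - 1*225 = 4 - 225 = -221)
((1567/690 + 1122/595) - 709)*(√(-2080 + R) - 1569) = ((1567/690 + 1122/595) - 709)*(√(-2080 - 221) - 1569) = ((1567*(1/690) + 1122*(1/595)) - 709)*(√(-2301) - 1569) = ((1567/690 + 66/35) - 709)*(I*√2301 - 1569) = (20077/4830 - 709)*(-1569 + I*√2301) = -3404393*(-1569 + I*√2301)/4830 = 1780497539/1610 - 3404393*I*√2301/4830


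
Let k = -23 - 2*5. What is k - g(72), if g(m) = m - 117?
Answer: 12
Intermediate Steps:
g(m) = -117 + m
k = -33 (k = -23 - 10 = -33)
k - g(72) = -33 - (-117 + 72) = -33 - 1*(-45) = -33 + 45 = 12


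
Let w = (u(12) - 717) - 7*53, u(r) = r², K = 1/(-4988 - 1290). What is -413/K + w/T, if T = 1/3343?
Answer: -562978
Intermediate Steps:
K = -1/6278 (K = 1/(-6278) = -1/6278 ≈ -0.00015929)
T = 1/3343 ≈ 0.00029913
w = -944 (w = (12² - 717) - 7*53 = (144 - 717) - 371 = -573 - 371 = -944)
-413/K + w/T = -413/(-1/6278) - 944/1/3343 = -413*(-6278) - 944*3343 = 2592814 - 3155792 = -562978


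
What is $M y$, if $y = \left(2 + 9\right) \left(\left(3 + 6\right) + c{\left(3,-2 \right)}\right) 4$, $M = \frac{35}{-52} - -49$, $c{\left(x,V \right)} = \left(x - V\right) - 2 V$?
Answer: $\frac{497574}{13} \approx 38275.0$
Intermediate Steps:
$c{\left(x,V \right)} = x - 3 V$
$M = \frac{2513}{52}$ ($M = 35 \left(- \frac{1}{52}\right) + 49 = - \frac{35}{52} + 49 = \frac{2513}{52} \approx 48.327$)
$y = 792$ ($y = \left(2 + 9\right) \left(\left(3 + 6\right) + \left(3 - -6\right)\right) 4 = 11 \left(9 + \left(3 + 6\right)\right) 4 = 11 \left(9 + 9\right) 4 = 11 \cdot 18 \cdot 4 = 198 \cdot 4 = 792$)
$M y = \frac{2513}{52} \cdot 792 = \frac{497574}{13}$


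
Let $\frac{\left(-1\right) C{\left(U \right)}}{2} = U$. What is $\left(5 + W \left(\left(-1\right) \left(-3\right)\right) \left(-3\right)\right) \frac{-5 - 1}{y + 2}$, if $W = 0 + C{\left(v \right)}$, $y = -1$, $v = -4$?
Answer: $402$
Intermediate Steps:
$C{\left(U \right)} = - 2 U$
$W = 8$ ($W = 0 - -8 = 0 + 8 = 8$)
$\left(5 + W \left(\left(-1\right) \left(-3\right)\right) \left(-3\right)\right) \frac{-5 - 1}{y + 2} = \left(5 + 8 \left(\left(-1\right) \left(-3\right)\right) \left(-3\right)\right) \frac{-5 - 1}{-1 + 2} = \left(5 + 8 \cdot 3 \left(-3\right)\right) \left(- \frac{6}{1}\right) = \left(5 + 24 \left(-3\right)\right) \left(\left(-6\right) 1\right) = \left(5 - 72\right) \left(-6\right) = \left(-67\right) \left(-6\right) = 402$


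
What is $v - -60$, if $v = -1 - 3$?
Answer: $56$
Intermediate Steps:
$v = -4$
$v - -60 = -4 - -60 = -4 + 60 = 56$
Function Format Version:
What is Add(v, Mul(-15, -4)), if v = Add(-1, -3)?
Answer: 56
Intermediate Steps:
v = -4
Add(v, Mul(-15, -4)) = Add(-4, Mul(-15, -4)) = Add(-4, 60) = 56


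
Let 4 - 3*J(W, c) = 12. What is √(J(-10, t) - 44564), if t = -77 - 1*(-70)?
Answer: 10*I*√4011/3 ≈ 211.11*I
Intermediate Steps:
t = -7 (t = -77 + 70 = -7)
J(W, c) = -8/3 (J(W, c) = 4/3 - ⅓*12 = 4/3 - 4 = -8/3)
√(J(-10, t) - 44564) = √(-8/3 - 44564) = √(-133700/3) = 10*I*√4011/3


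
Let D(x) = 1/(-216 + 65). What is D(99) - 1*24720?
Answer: -3732721/151 ≈ -24720.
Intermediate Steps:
D(x) = -1/151 (D(x) = 1/(-151) = -1/151)
D(99) - 1*24720 = -1/151 - 1*24720 = -1/151 - 24720 = -3732721/151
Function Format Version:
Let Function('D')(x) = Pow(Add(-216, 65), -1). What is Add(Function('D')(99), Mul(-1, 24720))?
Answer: Rational(-3732721, 151) ≈ -24720.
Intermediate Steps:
Function('D')(x) = Rational(-1, 151) (Function('D')(x) = Pow(-151, -1) = Rational(-1, 151))
Add(Function('D')(99), Mul(-1, 24720)) = Add(Rational(-1, 151), Mul(-1, 24720)) = Add(Rational(-1, 151), -24720) = Rational(-3732721, 151)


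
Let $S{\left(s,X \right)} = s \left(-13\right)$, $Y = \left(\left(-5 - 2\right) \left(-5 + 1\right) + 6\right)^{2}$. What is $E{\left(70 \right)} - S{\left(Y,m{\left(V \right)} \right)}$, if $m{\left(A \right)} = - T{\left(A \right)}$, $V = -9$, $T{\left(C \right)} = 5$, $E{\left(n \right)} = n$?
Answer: $15098$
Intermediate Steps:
$Y = 1156$ ($Y = \left(\left(-7\right) \left(-4\right) + 6\right)^{2} = \left(28 + 6\right)^{2} = 34^{2} = 1156$)
$m{\left(A \right)} = -5$ ($m{\left(A \right)} = \left(-1\right) 5 = -5$)
$S{\left(s,X \right)} = - 13 s$
$E{\left(70 \right)} - S{\left(Y,m{\left(V \right)} \right)} = 70 - \left(-13\right) 1156 = 70 - -15028 = 70 + 15028 = 15098$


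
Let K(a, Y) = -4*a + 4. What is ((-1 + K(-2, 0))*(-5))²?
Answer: 3025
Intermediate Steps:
K(a, Y) = 4 - 4*a
((-1 + K(-2, 0))*(-5))² = ((-1 + (4 - 4*(-2)))*(-5))² = ((-1 + (4 + 8))*(-5))² = ((-1 + 12)*(-5))² = (11*(-5))² = (-55)² = 3025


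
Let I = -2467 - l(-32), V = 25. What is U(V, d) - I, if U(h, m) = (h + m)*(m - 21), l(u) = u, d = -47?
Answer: 3931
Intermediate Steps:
U(h, m) = (-21 + m)*(h + m) (U(h, m) = (h + m)*(-21 + m) = (-21 + m)*(h + m))
I = -2435 (I = -2467 - 1*(-32) = -2467 + 32 = -2435)
U(V, d) - I = ((-47)² - 21*25 - 21*(-47) + 25*(-47)) - 1*(-2435) = (2209 - 525 + 987 - 1175) + 2435 = 1496 + 2435 = 3931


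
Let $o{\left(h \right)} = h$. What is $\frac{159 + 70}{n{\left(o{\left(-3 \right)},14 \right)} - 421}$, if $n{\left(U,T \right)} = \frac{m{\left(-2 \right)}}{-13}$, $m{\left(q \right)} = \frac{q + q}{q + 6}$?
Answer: $- \frac{2977}{5472} \approx -0.54404$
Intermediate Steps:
$m{\left(q \right)} = \frac{2 q}{6 + q}$
$n{\left(U,T \right)} = \frac{1}{13}$ ($n{\left(U,T \right)} = \frac{2 \left(-2\right) \frac{1}{6 - 2}}{-13} = 2 \left(-2\right) \frac{1}{4} \left(- \frac{1}{13}\right) = \left(-1\right) \left(- \frac{1}{13}\right) = \frac{1}{13}$)
$\frac{159 + 70}{n{\left(o{\left(-3 \right)},14 \right)} - 421} = \frac{159 + 70}{\frac{1}{13} - 421} = \frac{229}{- \frac{5472}{13}} = 229 \left(- \frac{13}{5472}\right) = - \frac{2977}{5472}$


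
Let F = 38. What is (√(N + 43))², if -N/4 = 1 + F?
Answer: -113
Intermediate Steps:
N = -156 (N = -4*(1 + 38) = -4*39 = -156)
(√(N + 43))² = (√(-156 + 43))² = (√(-113))² = (I*√113)² = -113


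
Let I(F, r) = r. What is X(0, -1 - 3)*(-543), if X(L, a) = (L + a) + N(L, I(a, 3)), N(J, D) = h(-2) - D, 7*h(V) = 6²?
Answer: 7059/7 ≈ 1008.4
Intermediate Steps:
h(V) = 36/7 (h(V) = (⅐)*6² = (⅐)*36 = 36/7)
N(J, D) = 36/7 - D
X(L, a) = 15/7 + L + a (X(L, a) = (L + a) + (36/7 - 1*3) = (L + a) + (36/7 - 3) = (L + a) + 15/7 = 15/7 + L + a)
X(0, -1 - 3)*(-543) = (15/7 + 0 + (-1 - 3))*(-543) = (15/7 + 0 - 4)*(-543) = -13/7*(-543) = 7059/7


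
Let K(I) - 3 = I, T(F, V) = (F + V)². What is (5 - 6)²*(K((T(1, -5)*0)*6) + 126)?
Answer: 129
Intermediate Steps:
K(I) = 3 + I
(5 - 6)²*(K((T(1, -5)*0)*6) + 126) = (5 - 6)²*((3 + ((1 - 5)²*0)*6) + 126) = (-1)²*((3 + ((-4)²*0)*6) + 126) = 1*((3 + (16*0)*6) + 126) = 1*((3 + 0*6) + 126) = 1*((3 + 0) + 126) = 1*(3 + 126) = 1*129 = 129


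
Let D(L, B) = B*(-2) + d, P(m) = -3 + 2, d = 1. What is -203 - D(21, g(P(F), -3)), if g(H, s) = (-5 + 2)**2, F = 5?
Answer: -186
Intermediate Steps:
P(m) = -1
g(H, s) = 9 (g(H, s) = (-3)**2 = 9)
D(L, B) = 1 - 2*B (D(L, B) = B*(-2) + 1 = -2*B + 1 = 1 - 2*B)
-203 - D(21, g(P(F), -3)) = -203 - (1 - 2*9) = -203 - (1 - 18) = -203 - 1*(-17) = -203 + 17 = -186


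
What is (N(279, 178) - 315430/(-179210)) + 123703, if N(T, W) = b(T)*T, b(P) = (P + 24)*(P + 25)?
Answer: 462773136414/17921 ≈ 2.5823e+7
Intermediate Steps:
b(P) = (24 + P)*(25 + P)
N(T, W) = T*(600 + T² + 49*T) (N(T, W) = (600 + T² + 49*T)*T = T*(600 + T² + 49*T))
(N(279, 178) - 315430/(-179210)) + 123703 = (279*(600 + 279² + 49*279) - 315430/(-179210)) + 123703 = (279*(600 + 77841 + 13671) - 315430*(-1/179210)) + 123703 = (279*92112 + 31543/17921) + 123703 = (25699248 + 31543/17921) + 123703 = 460556254951/17921 + 123703 = 462773136414/17921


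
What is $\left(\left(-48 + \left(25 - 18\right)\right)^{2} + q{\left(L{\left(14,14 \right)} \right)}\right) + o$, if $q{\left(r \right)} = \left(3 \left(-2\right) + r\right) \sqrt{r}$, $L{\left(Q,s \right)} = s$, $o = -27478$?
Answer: $-25797 + 8 \sqrt{14} \approx -25767.0$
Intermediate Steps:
$q{\left(r \right)} = \sqrt{r} \left(-6 + r\right)$ ($q{\left(r \right)} = \left(-6 + r\right) \sqrt{r} = \sqrt{r} \left(-6 + r\right)$)
$\left(\left(-48 + \left(25 - 18\right)\right)^{2} + q{\left(L{\left(14,14 \right)} \right)}\right) + o = \left(\left(-48 + \left(25 - 18\right)\right)^{2} + \sqrt{14} \left(-6 + 14\right)\right) - 27478 = \left(\left(-48 + \left(25 - 18\right)\right)^{2} + \sqrt{14} \cdot 8\right) - 27478 = \left(\left(-48 + 7\right)^{2} + 8 \sqrt{14}\right) - 27478 = \left(\left(-41\right)^{2} + 8 \sqrt{14}\right) - 27478 = \left(1681 + 8 \sqrt{14}\right) - 27478 = -25797 + 8 \sqrt{14}$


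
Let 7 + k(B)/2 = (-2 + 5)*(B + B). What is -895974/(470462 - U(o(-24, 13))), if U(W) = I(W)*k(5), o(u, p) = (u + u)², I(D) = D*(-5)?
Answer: -447987/500191 ≈ -0.89563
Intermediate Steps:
I(D) = -5*D
o(u, p) = 4*u² (o(u, p) = (2*u)² = 4*u²)
k(B) = -14 + 12*B (k(B) = -14 + 2*((-2 + 5)*(B + B)) = -14 + 2*(3*(2*B)) = -14 + 2*(6*B) = -14 + 12*B)
U(W) = -230*W (U(W) = (-5*W)*(-14 + 12*5) = (-5*W)*(-14 + 60) = -5*W*46 = -230*W)
-895974/(470462 - U(o(-24, 13))) = -895974/(470462 - (-230)*4*(-24)²) = -895974/(470462 - (-230)*4*576) = -895974/(470462 - (-230)*2304) = -895974/(470462 - 1*(-529920)) = -895974/(470462 + 529920) = -895974/1000382 = -895974*1/1000382 = -447987/500191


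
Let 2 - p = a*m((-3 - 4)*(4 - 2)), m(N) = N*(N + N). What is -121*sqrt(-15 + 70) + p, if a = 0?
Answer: 2 - 121*sqrt(55) ≈ -895.36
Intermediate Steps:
m(N) = 2*N**2 (m(N) = N*(2*N) = 2*N**2)
p = 2 (p = 2 - 0*2*((-3 - 4)*(4 - 2))**2 = 2 - 0*2*(-7*2)**2 = 2 - 0*2*(-14)**2 = 2 - 0*2*196 = 2 - 0*392 = 2 - 1*0 = 2 + 0 = 2)
-121*sqrt(-15 + 70) + p = -121*sqrt(-15 + 70) + 2 = -121*sqrt(55) + 2 = 2 - 121*sqrt(55)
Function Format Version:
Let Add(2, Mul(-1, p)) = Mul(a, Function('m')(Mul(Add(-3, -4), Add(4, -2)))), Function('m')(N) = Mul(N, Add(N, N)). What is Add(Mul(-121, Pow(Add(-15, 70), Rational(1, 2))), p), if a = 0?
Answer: Add(2, Mul(-121, Pow(55, Rational(1, 2)))) ≈ -895.36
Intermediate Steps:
Function('m')(N) = Mul(2, Pow(N, 2)) (Function('m')(N) = Mul(N, Mul(2, N)) = Mul(2, Pow(N, 2)))
p = 2 (p = Add(2, Mul(-1, Mul(0, Mul(2, Pow(Mul(Add(-3, -4), Add(4, -2)), 2))))) = Add(2, Mul(-1, Mul(0, Mul(2, Pow(Mul(-7, 2), 2))))) = Add(2, Mul(-1, Mul(0, Mul(2, Pow(-14, 2))))) = Add(2, Mul(-1, Mul(0, Mul(2, 196)))) = Add(2, Mul(-1, Mul(0, 392))) = Add(2, Mul(-1, 0)) = Add(2, 0) = 2)
Add(Mul(-121, Pow(Add(-15, 70), Rational(1, 2))), p) = Add(Mul(-121, Pow(Add(-15, 70), Rational(1, 2))), 2) = Add(Mul(-121, Pow(55, Rational(1, 2))), 2) = Add(2, Mul(-121, Pow(55, Rational(1, 2))))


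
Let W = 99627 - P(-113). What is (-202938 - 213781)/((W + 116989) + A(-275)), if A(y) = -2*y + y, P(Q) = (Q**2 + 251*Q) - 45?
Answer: -416719/232530 ≈ -1.7921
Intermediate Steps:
P(Q) = -45 + Q**2 + 251*Q
A(y) = -y
W = 115266 (W = 99627 - (-45 + (-113)**2 + 251*(-113)) = 99627 - (-45 + 12769 - 28363) = 99627 - 1*(-15639) = 99627 + 15639 = 115266)
(-202938 - 213781)/((W + 116989) + A(-275)) = (-202938 - 213781)/((115266 + 116989) - 1*(-275)) = -416719/(232255 + 275) = -416719/232530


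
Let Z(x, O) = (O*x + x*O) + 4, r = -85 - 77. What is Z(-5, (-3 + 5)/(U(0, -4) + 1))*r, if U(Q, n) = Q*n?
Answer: 2592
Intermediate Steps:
r = -162
Z(x, O) = 4 + 2*O*x (Z(x, O) = (O*x + O*x) + 4 = 2*O*x + 4 = 4 + 2*O*x)
Z(-5, (-3 + 5)/(U(0, -4) + 1))*r = (4 + 2*((-3 + 5)/(0*(-4) + 1))*(-5))*(-162) = (4 + 2*(2/(0 + 1))*(-5))*(-162) = (4 + 2*(2/1)*(-5))*(-162) = (4 + 2*(2*1)*(-5))*(-162) = (4 + 2*2*(-5))*(-162) = (4 - 20)*(-162) = -16*(-162) = 2592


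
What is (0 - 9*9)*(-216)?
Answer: 17496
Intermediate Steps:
(0 - 9*9)*(-216) = (0 - 81)*(-216) = -81*(-216) = 17496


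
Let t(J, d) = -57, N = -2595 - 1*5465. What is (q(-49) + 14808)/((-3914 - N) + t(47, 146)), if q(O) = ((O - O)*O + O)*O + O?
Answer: 5720/1363 ≈ 4.1966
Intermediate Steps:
N = -8060 (N = -2595 - 5465 = -8060)
q(O) = O + O**2 (q(O) = (0*O + O)*O + O = (0 + O)*O + O = O*O + O = O**2 + O = O + O**2)
(q(-49) + 14808)/((-3914 - N) + t(47, 146)) = (-49*(1 - 49) + 14808)/((-3914 - 1*(-8060)) - 57) = (-49*(-48) + 14808)/((-3914 + 8060) - 57) = (2352 + 14808)/(4146 - 57) = 17160/4089 = 17160*(1/4089) = 5720/1363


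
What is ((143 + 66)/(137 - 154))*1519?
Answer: -317471/17 ≈ -18675.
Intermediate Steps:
((143 + 66)/(137 - 154))*1519 = (209/(-17))*1519 = (209*(-1/17))*1519 = -209/17*1519 = -317471/17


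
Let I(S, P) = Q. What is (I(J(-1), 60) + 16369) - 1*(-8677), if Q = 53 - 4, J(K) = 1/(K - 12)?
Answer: 25095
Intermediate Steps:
J(K) = 1/(-12 + K)
Q = 49
I(S, P) = 49
(I(J(-1), 60) + 16369) - 1*(-8677) = (49 + 16369) - 1*(-8677) = 16418 + 8677 = 25095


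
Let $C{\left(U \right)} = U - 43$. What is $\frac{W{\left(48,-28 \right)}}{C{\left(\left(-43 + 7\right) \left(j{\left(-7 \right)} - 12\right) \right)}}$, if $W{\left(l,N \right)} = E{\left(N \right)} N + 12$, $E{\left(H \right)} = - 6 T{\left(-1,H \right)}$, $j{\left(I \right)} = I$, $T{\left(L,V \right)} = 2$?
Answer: $\frac{348}{641} \approx 0.5429$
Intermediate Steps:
$C{\left(U \right)} = -43 + U$ ($C{\left(U \right)} = U - 43 = -43 + U$)
$E{\left(H \right)} = -12$ ($E{\left(H \right)} = \left(-6\right) 2 = -12$)
$W{\left(l,N \right)} = 12 - 12 N$ ($W{\left(l,N \right)} = - 12 N + 12 = 12 - 12 N$)
$\frac{W{\left(48,-28 \right)}}{C{\left(\left(-43 + 7\right) \left(j{\left(-7 \right)} - 12\right) \right)}} = \frac{12 - -336}{-43 + \left(-43 + 7\right) \left(-7 - 12\right)} = \frac{12 + 336}{-43 - -684} = \frac{348}{-43 + 684} = \frac{348}{641}$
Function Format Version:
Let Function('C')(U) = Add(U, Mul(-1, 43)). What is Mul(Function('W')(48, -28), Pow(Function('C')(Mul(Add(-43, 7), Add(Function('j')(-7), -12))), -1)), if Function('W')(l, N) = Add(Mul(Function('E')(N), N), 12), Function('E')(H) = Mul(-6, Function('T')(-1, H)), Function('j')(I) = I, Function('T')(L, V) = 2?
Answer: Rational(348, 641) ≈ 0.54290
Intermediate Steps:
Function('C')(U) = Add(-43, U) (Function('C')(U) = Add(U, -43) = Add(-43, U))
Function('E')(H) = -12 (Function('E')(H) = Mul(-6, 2) = -12)
Function('W')(l, N) = Add(12, Mul(-12, N)) (Function('W')(l, N) = Add(Mul(-12, N), 12) = Add(12, Mul(-12, N)))
Mul(Function('W')(48, -28), Pow(Function('C')(Mul(Add(-43, 7), Add(Function('j')(-7), -12))), -1)) = Mul(Add(12, Mul(-12, -28)), Pow(Add(-43, Mul(Add(-43, 7), Add(-7, -12))), -1)) = Mul(Add(12, 336), Pow(Add(-43, Mul(-36, -19)), -1)) = Mul(348, Pow(Add(-43, 684), -1)) = Mul(348, Pow(641, -1)) = Mul(348, Rational(1, 641)) = Rational(348, 641)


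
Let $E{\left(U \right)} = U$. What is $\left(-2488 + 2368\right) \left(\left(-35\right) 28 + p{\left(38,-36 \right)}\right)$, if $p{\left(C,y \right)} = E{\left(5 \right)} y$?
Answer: $139200$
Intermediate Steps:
$p{\left(C,y \right)} = 5 y$
$\left(-2488 + 2368\right) \left(\left(-35\right) 28 + p{\left(38,-36 \right)}\right) = \left(-2488 + 2368\right) \left(\left(-35\right) 28 + 5 \left(-36\right)\right) = - 120 \left(-980 - 180\right) = \left(-120\right) \left(-1160\right) = 139200$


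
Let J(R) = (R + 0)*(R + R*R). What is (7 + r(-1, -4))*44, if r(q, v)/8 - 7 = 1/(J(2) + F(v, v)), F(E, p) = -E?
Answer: 2794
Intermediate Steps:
J(R) = R*(R + R²)
r(q, v) = 56 + 8/(12 - v) (r(q, v) = 56 + 8/(2²*(1 + 2) - v) = 56 + 8/(4*3 - v) = 56 + 8/(12 - v))
(7 + r(-1, -4))*44 = (7 + 8*(-85 + 7*(-4))/(-12 - 4))*44 = (7 + 8*(-85 - 28)/(-16))*44 = (7 + 8*(-1/16)*(-113))*44 = (7 + 113/2)*44 = (127/2)*44 = 2794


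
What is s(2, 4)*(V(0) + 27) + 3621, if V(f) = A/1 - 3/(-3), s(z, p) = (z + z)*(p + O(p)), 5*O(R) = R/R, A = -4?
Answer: 20121/5 ≈ 4024.2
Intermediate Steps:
O(R) = ⅕ (O(R) = (R/R)/5 = (⅕)*1 = ⅕)
s(z, p) = 2*z*(⅕ + p) (s(z, p) = (z + z)*(p + ⅕) = (2*z)*(⅕ + p) = 2*z*(⅕ + p))
V(f) = -3 (V(f) = -4/1 - 3/(-3) = -4*1 - 3*(-⅓) = -4 + 1 = -3)
s(2, 4)*(V(0) + 27) + 3621 = ((⅖)*2*(1 + 5*4))*(-3 + 27) + 3621 = ((⅖)*2*(1 + 20))*24 + 3621 = ((⅖)*2*21)*24 + 3621 = (84/5)*24 + 3621 = 2016/5 + 3621 = 20121/5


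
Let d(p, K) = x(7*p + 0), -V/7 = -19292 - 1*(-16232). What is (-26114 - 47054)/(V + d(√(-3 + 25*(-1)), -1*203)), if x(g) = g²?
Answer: -4573/1253 ≈ -3.6496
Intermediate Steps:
V = 21420 (V = -7*(-19292 - 1*(-16232)) = -7*(-19292 + 16232) = -7*(-3060) = 21420)
d(p, K) = 49*p² (d(p, K) = (7*p + 0)² = (7*p)² = 49*p²)
(-26114 - 47054)/(V + d(√(-3 + 25*(-1)), -1*203)) = (-26114 - 47054)/(21420 + 49*(√(-3 + 25*(-1)))²) = -73168/(21420 + 49*(√(-3 - 25))²) = -73168/(21420 + 49*(√(-28))²) = -73168/(21420 + 49*(2*I*√7)²) = -73168/(21420 + 49*(-28)) = -73168/(21420 - 1372) = -73168/20048 = -73168*1/20048 = -4573/1253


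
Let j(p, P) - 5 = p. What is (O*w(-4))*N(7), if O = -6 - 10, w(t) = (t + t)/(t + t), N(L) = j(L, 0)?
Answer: -192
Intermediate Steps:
j(p, P) = 5 + p
N(L) = 5 + L
w(t) = 1 (w(t) = (2*t)/((2*t)) = (2*t)*(1/(2*t)) = 1)
O = -16
(O*w(-4))*N(7) = (-16*1)*(5 + 7) = -16*12 = -192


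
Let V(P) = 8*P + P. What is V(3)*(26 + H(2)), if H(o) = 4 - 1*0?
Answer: 810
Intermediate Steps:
H(o) = 4 (H(o) = 4 + 0 = 4)
V(P) = 9*P
V(3)*(26 + H(2)) = (9*3)*(26 + 4) = 27*30 = 810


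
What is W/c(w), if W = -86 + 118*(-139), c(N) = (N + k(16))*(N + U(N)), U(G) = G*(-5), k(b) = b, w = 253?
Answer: 4122/68057 ≈ 0.060567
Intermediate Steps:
U(G) = -5*G
c(N) = -4*N*(16 + N) (c(N) = (N + 16)*(N - 5*N) = (16 + N)*(-4*N) = -4*N*(16 + N))
W = -16488 (W = -86 - 16402 = -16488)
W/c(w) = -16488*1/(1012*(-16 - 1*253)) = -16488*1/(1012*(-16 - 253)) = -16488/(4*253*(-269)) = -16488/(-272228) = -16488*(-1/272228) = 4122/68057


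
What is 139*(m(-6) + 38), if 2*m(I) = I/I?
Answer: 10703/2 ≈ 5351.5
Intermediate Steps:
m(I) = ½ (m(I) = (I/I)/2 = (½)*1 = ½)
139*(m(-6) + 38) = 139*(½ + 38) = 139*(77/2) = 10703/2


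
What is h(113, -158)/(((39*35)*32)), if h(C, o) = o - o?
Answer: 0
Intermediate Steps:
h(C, o) = 0
h(113, -158)/(((39*35)*32)) = 0/(((39*35)*32)) = 0/((1365*32)) = 0/43680 = 0*(1/43680) = 0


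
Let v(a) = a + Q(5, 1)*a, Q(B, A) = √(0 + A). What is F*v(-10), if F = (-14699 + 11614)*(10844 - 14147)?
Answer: -203795100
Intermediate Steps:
Q(B, A) = √A
F = 10189755 (F = -3085*(-3303) = 10189755)
v(a) = 2*a (v(a) = a + √1*a = a + 1*a = a + a = 2*a)
F*v(-10) = 10189755*(2*(-10)) = 10189755*(-20) = -203795100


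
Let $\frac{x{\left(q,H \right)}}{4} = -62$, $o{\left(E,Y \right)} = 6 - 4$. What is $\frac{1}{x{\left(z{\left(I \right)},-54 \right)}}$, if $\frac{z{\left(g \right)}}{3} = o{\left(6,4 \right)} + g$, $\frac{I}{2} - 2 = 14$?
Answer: $- \frac{1}{248} \approx -0.0040323$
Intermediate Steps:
$I = 32$ ($I = 4 + 2 \cdot 14 = 4 + 28 = 32$)
$o{\left(E,Y \right)} = 2$
$z{\left(g \right)} = 6 + 3 g$ ($z{\left(g \right)} = 3 \left(2 + g\right) = 6 + 3 g$)
$x{\left(q,H \right)} = -248$ ($x{\left(q,H \right)} = 4 \left(-62\right) = -248$)
$\frac{1}{x{\left(z{\left(I \right)},-54 \right)}} = \frac{1}{-248} = - \frac{1}{248}$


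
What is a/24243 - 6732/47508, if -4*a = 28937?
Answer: -168962875/383912148 ≈ -0.44011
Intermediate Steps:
a = -28937/4 (a = -¼*28937 = -28937/4 ≈ -7234.3)
a/24243 - 6732/47508 = -28937/4/24243 - 6732/47508 = -28937/4*1/24243 - 6732*1/47508 = -28937/96972 - 561/3959 = -168962875/383912148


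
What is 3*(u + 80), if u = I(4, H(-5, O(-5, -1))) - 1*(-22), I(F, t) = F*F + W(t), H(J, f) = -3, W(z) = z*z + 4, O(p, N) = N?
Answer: 393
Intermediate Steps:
W(z) = 4 + z² (W(z) = z² + 4 = 4 + z²)
I(F, t) = 4 + F² + t² (I(F, t) = F*F + (4 + t²) = F² + (4 + t²) = 4 + F² + t²)
u = 51 (u = (4 + 4² + (-3)²) - 1*(-22) = (4 + 16 + 9) + 22 = 29 + 22 = 51)
3*(u + 80) = 3*(51 + 80) = 3*131 = 393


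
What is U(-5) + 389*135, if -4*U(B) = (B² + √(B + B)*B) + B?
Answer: 52510 + 5*I*√10/4 ≈ 52510.0 + 3.9528*I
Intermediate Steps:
U(B) = -B/4 - B²/4 - √2*B^(3/2)/4 (U(B) = -((B² + √(B + B)*B) + B)/4 = -((B² + √(2*B)*B) + B)/4 = -((B² + (√2*√B)*B) + B)/4 = -((B² + √2*B^(3/2)) + B)/4 = -(B + B² + √2*B^(3/2))/4 = -B/4 - B²/4 - √2*B^(3/2)/4)
U(-5) + 389*135 = (-¼*(-5) - ¼*(-5)² - √2*(-5)^(3/2)/4) + 389*135 = (5/4 - ¼*25 - √2*(-5*I*√5)/4) + 52515 = (5/4 - 25/4 + 5*I*√10/4) + 52515 = (-5 + 5*I*√10/4) + 52515 = 52510 + 5*I*√10/4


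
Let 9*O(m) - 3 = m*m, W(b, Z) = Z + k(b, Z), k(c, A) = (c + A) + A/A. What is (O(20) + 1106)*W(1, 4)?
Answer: 103570/9 ≈ 11508.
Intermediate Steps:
k(c, A) = 1 + A + c (k(c, A) = (A + c) + 1 = 1 + A + c)
W(b, Z) = 1 + b + 2*Z (W(b, Z) = Z + (1 + Z + b) = 1 + b + 2*Z)
O(m) = ⅓ + m²/9 (O(m) = ⅓ + (m*m)/9 = ⅓ + m²/9)
(O(20) + 1106)*W(1, 4) = ((⅓ + (⅑)*20²) + 1106)*(1 + 1 + 2*4) = ((⅓ + (⅑)*400) + 1106)*(1 + 1 + 8) = ((⅓ + 400/9) + 1106)*10 = (403/9 + 1106)*10 = (10357/9)*10 = 103570/9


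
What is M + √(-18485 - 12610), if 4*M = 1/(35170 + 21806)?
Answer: 1/227904 + 3*I*√3455 ≈ 4.3878e-6 + 176.34*I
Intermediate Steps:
M = 1/227904 (M = 1/(4*(35170 + 21806)) = (¼)/56976 = (¼)*(1/56976) = 1/227904 ≈ 4.3878e-6)
M + √(-18485 - 12610) = 1/227904 + √(-18485 - 12610) = 1/227904 + √(-31095) = 1/227904 + 3*I*√3455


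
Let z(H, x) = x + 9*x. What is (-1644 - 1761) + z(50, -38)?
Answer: -3785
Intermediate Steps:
z(H, x) = 10*x
(-1644 - 1761) + z(50, -38) = (-1644 - 1761) + 10*(-38) = -3405 - 380 = -3785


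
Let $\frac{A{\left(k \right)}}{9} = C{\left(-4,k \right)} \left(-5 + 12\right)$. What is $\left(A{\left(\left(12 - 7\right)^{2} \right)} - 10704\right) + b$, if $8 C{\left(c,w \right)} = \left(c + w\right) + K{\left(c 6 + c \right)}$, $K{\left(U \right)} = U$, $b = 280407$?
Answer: $\frac{2157183}{8} \approx 2.6965 \cdot 10^{5}$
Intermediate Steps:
$C{\left(c,w \right)} = c + \frac{w}{8}$ ($C{\left(c,w \right)} = \frac{\left(c + w\right) + \left(c 6 + c\right)}{8} = \frac{\left(c + w\right) + \left(6 c + c\right)}{8} = \frac{\left(c + w\right) + 7 c}{8} = \frac{w + 8 c}{8} = c + \frac{w}{8}$)
$A{\left(k \right)} = -252 + \frac{63 k}{8}$ ($A{\left(k \right)} = 9 \left(-4 + \frac{k}{8}\right) \left(-5 + 12\right) = 9 \left(-4 + \frac{k}{8}\right) 7 = 9 \left(-28 + \frac{7 k}{8}\right) = -252 + \frac{63 k}{8}$)
$\left(A{\left(\left(12 - 7\right)^{2} \right)} - 10704\right) + b = \left(\left(-252 + \frac{63 \left(12 - 7\right)^{2}}{8}\right) - 10704\right) + 280407 = \left(\left(-252 + \frac{63 \cdot 5^{2}}{8}\right) - 10704\right) + 280407 = \left(\left(-252 + \frac{63}{8} \cdot 25\right) - 10704\right) + 280407 = \left(\left(-252 + \frac{1575}{8}\right) - 10704\right) + 280407 = \left(- \frac{441}{8} - 10704\right) + 280407 = - \frac{86073}{8} + 280407 = \frac{2157183}{8}$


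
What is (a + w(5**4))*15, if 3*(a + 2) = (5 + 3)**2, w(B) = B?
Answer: 9665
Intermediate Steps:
a = 58/3 (a = -2 + (5 + 3)**2/3 = -2 + (1/3)*8**2 = -2 + (1/3)*64 = -2 + 64/3 = 58/3 ≈ 19.333)
(a + w(5**4))*15 = (58/3 + 5**4)*15 = (58/3 + 625)*15 = (1933/3)*15 = 9665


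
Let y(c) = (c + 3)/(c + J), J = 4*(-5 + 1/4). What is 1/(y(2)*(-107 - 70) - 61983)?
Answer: -17/1052826 ≈ -1.6147e-5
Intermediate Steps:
J = -19 (J = 4*(-5 + ¼) = 4*(-19/4) = -19)
y(c) = (3 + c)/(-19 + c) (y(c) = (c + 3)/(c - 19) = (3 + c)/(-19 + c))
1/(y(2)*(-107 - 70) - 61983) = 1/(((3 + 2)/(-19 + 2))*(-107 - 70) - 61983) = 1/((5/(-17))*(-177) - 61983) = 1/(-1/17*5*(-177) - 61983) = 1/(-5/17*(-177) - 61983) = 1/(885/17 - 61983) = 1/(-1052826/17) = -17/1052826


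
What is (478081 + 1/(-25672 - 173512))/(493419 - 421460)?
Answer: 95226085903/14333081456 ≈ 6.6438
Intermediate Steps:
(478081 + 1/(-25672 - 173512))/(493419 - 421460) = (478081 + 1/(-199184))/71959 = (478081 - 1/199184)*(1/71959) = (95226085903/199184)*(1/71959) = 95226085903/14333081456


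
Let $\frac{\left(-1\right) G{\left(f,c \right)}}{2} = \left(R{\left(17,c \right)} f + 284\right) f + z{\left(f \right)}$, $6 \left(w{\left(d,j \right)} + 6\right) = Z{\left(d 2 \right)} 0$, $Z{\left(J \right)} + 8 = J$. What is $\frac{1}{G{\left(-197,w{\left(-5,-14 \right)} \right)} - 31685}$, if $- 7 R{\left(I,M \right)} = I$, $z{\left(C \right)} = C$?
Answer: $\frac{7}{1883741} \approx 3.716 \cdot 10^{-6}$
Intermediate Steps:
$R{\left(I,M \right)} = - \frac{I}{7}$
$Z{\left(J \right)} = -8 + J$
$w{\left(d,j \right)} = -6$ ($w{\left(d,j \right)} = -6 + \frac{\left(-8 + d 2\right) 0}{6} = -6 + \frac{\left(-8 + 2 d\right) 0}{6} = -6 + \frac{1}{6} \cdot 0 = -6 + 0 = -6$)
$G{\left(f,c \right)} = - 2 f - 2 f \left(284 - \frac{17 f}{7}\right)$ ($G{\left(f,c \right)} = - 2 \left(\left(\left(- \frac{1}{7}\right) 17 f + 284\right) f + f\right) = - 2 \left(\left(- \frac{17 f}{7} + 284\right) f + f\right) = - 2 \left(\left(284 - \frac{17 f}{7}\right) f + f\right) = - 2 \left(f \left(284 - \frac{17 f}{7}\right) + f\right) = - 2 \left(f + f \left(284 - \frac{17 f}{7}\right)\right) = - 2 f - 2 f \left(284 - \frac{17 f}{7}\right)$)
$\frac{1}{G{\left(-197,w{\left(-5,-14 \right)} \right)} - 31685} = \frac{1}{\frac{2}{7} \left(-197\right) \left(-1995 + 17 \left(-197\right)\right) - 31685} = \frac{1}{\frac{2}{7} \left(-197\right) \left(-1995 - 3349\right) - 31685} = \frac{1}{\frac{2}{7} \left(-197\right) \left(-5344\right) - 31685} = \frac{1}{\frac{2105536}{7} - 31685} = \frac{1}{\frac{1883741}{7}} = \frac{7}{1883741}$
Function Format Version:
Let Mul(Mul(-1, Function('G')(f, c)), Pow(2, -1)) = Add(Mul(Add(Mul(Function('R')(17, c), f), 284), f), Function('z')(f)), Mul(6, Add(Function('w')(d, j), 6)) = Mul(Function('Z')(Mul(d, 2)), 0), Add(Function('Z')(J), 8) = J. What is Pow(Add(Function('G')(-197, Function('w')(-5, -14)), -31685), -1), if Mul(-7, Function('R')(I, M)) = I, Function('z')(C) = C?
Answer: Rational(7, 1883741) ≈ 3.7160e-6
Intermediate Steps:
Function('R')(I, M) = Mul(Rational(-1, 7), I)
Function('Z')(J) = Add(-8, J)
Function('w')(d, j) = -6 (Function('w')(d, j) = Add(-6, Mul(Rational(1, 6), Mul(Add(-8, Mul(d, 2)), 0))) = Add(-6, Mul(Rational(1, 6), Mul(Add(-8, Mul(2, d)), 0))) = Add(-6, Mul(Rational(1, 6), 0)) = Add(-6, 0) = -6)
Function('G')(f, c) = Add(Mul(-2, f), Mul(-2, f, Add(284, Mul(Rational(-17, 7), f)))) (Function('G')(f, c) = Mul(-2, Add(Mul(Add(Mul(Mul(Rational(-1, 7), 17), f), 284), f), f)) = Mul(-2, Add(Mul(Add(Mul(Rational(-17, 7), f), 284), f), f)) = Mul(-2, Add(Mul(Add(284, Mul(Rational(-17, 7), f)), f), f)) = Mul(-2, Add(Mul(f, Add(284, Mul(Rational(-17, 7), f))), f)) = Mul(-2, Add(f, Mul(f, Add(284, Mul(Rational(-17, 7), f))))) = Add(Mul(-2, f), Mul(-2, f, Add(284, Mul(Rational(-17, 7), f)))))
Pow(Add(Function('G')(-197, Function('w')(-5, -14)), -31685), -1) = Pow(Add(Mul(Rational(2, 7), -197, Add(-1995, Mul(17, -197))), -31685), -1) = Pow(Add(Mul(Rational(2, 7), -197, Add(-1995, -3349)), -31685), -1) = Pow(Add(Mul(Rational(2, 7), -197, -5344), -31685), -1) = Pow(Add(Rational(2105536, 7), -31685), -1) = Pow(Rational(1883741, 7), -1) = Rational(7, 1883741)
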